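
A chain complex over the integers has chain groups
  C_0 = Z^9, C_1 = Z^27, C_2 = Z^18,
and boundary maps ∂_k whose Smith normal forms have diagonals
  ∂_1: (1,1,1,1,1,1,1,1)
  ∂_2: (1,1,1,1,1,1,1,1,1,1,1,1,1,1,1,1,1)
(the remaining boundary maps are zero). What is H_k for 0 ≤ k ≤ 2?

H_0: b_0 = 9 − 0 − 8 = 1; torsion from ∂_1 factors > 1: none. So H_0 ≅ Z.
H_1: b_1 = 27 − 8 − 17 = 2; torsion from ∂_2 factors > 1: none. So H_1 ≅ Z^2.
H_2: b_2 = 18 − 17 − 0 = 1; torsion from ∂_3 factors > 1: none. So H_2 ≅ Z.

H_0 ≅ Z,  H_1 ≅ Z^2,  H_2 ≅ Z.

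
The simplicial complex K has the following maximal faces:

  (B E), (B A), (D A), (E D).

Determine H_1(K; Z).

H_1 ≅ Z.

Order the vertices as A < B < D < E. Listing each simplex with vertices in this order, K has dimension 1 with simplices:

  0-simplices (4): A, B, D, E
  1-simplices (4): AB, AD, BE, DE

giving chain groups C_0 ≅ Z^4, C_1 ≅ Z^4.

Boundary ∂_1: C_1 → C_0 is given by ∂[p,q] = [q] − [p].
The 4×4 boundary matrix has rank 3 and Smith normal form diag(1,1,1).

Computing H_k = (kernel of ∂_k) / (image of ∂_{k+1}):

  H_1: rank ker ∂_1 − rank ∂_2 = (4 − 3) − 0 = 1, and there is no ∂_2, so H_1 ≅ Z.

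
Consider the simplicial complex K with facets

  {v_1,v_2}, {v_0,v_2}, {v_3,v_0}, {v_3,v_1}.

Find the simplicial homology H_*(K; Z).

Fix the vertex order v_0 < v_1 < v_2 < v_3 and write every simplex with vertices in increasing order. Then dim K = 1 and the simplices of K are:

  0-simplices (4): [v_0], [v_1], [v_2], [v_3]
  1-simplices (4): [v_0,v_2], [v_0,v_3], [v_1,v_2], [v_1,v_3]

Hence C_0 ≅ Z^4, C_1 ≅ Z^4.

∂_1: C_1 → C_0 is given by ∂[p,q] = [q] − [p].
The resulting 4×4 matrix has rank 3, and its Smith normal form has invariant factors (1,1,1).

Computing H_k = (kernel of ∂_k) / (image of ∂_{k+1}):

  H_0: rank C_0 − rank ∂_1 = 4 − 3 = 1, and the invariant factors of ∂_1 are all 1, so H_0 ≅ Z.
  H_1: rank ker ∂_1 − rank ∂_2 = (4 − 3) − 0 = 1, and there is no ∂_2, so H_1 ≅ Z.

H_0 = Z,  H_1 = Z.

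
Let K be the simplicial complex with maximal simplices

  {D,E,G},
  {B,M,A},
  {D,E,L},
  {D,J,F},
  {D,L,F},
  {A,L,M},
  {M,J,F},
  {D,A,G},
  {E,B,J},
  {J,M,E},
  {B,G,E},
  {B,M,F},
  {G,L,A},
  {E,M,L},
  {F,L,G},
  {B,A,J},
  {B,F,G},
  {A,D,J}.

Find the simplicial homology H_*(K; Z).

Order the vertices as A < B < D < E < F < G < J < L < M. Listing each simplex with vertices in this order, K has dimension 2 with simplices:

  0-simplices (9): A, B, D, E, F, G, J, L, M
  1-simplices (27): AB, AD, AG, AJ, AL, AM, BE, BF, BG, BJ, BM, DE, DF, DG, DJ, DL, EG, EJ, EL, EM, FG, FJ, FL, FM, GL, JM, LM
  2-simplices (18): ABJ, ABM, ADG, ADJ, AGL, ALM, BEG, BEJ, BFG, BFM, DEG, DEL, DFJ, DFL, EJM, ELM, FGL, FJM

Hence C_0 ≅ Z^9, C_1 ≅ Z^27, C_2 ≅ Z^18.

Boundary ∂_1: C_1 → C_0 is given by ∂[p,q] = [q] − [p]. For instance
  ∂DF = F − D.
As a 9×27 matrix over Z this has rank 8, with invariant factors (1,1,1,1,1,1,1,1).

Boundary ∂_2: C_2 → C_1 acts by ∂[p,q,r] = [q,r] − [p,r] + [p,q]. For instance
  ∂ABM = BM − AM + AB,
  ∂BEG = EG − BG + BE.
The resulting 27×18 matrix has rank 18, and its Smith normal form has invariant factors (1,1,1,1,1,1,1,1,1,1,1,1,1,1,1,1,1,2).

Computing H_k = (kernel of ∂_k) / (image of ∂_{k+1}):

  H_0: rank C_0 − rank ∂_1 = 9 − 8 = 1, and the invariant factors of ∂_1 are all 1, so H_0 ≅ Z.
  H_1: rank ker ∂_1 − rank ∂_2 = (27 − 8) − 18 = 1, and ∂_2 has invariant factor 2 > 1, so H_1 ≅ Z ⊕ Z/2Z.
  H_2: rank ker ∂_2 − rank ∂_3 = (18 − 18) − 0 = 0, and there is no ∂_3, so H_2 ≅ 0.

As a check, the Euler characteristic is 9 − 27 + 18 = 0, which agrees with 1 − 1 + 0 = 0.

H_0 ≅ Z,  H_1 ≅ Z ⊕ Z/2Z,  H_2 = 0.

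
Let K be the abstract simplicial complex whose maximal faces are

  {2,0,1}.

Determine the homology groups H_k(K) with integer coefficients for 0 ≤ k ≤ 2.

Order the vertices as 0 < 1 < 2. Listing each simplex with vertices in this order, K has dimension 2 with simplices:

  0-simplices (3): [0], [1], [2]
  1-simplices (3): [0,1], [0,2], [1,2]
  2-simplices (1): [0,1,2]

giving chain groups C_0 ≅ Z^3, C_1 ≅ Z^3, C_2 ≅ Z^1.

The boundary map ∂_1: C_1 → C_0 sends each edge [p,q] (with p < q) to q − p.
The 3×3 boundary matrix has rank 2 and Smith normal form diag(1,1).

∂_2: C_2 → C_1 acts by ∂[p,q,r] = [q,r] − [p,r] + [p,q]. For instance
  ∂[0,1,2] = [1,2] − [0,2] + [0,1].
The resulting 3×1 matrix has rank 1, and its Smith normal form has invariant factors (1).

Now H_k = ker ∂_k / im ∂_{k+1}, so:

  H_0: rank C_0 − rank ∂_1 = 3 − 2 = 1, and the invariant factors of ∂_1 are all 1, so H_0 = Z.
  H_1: rank ker ∂_1 − rank ∂_2 = (3 − 2) − 1 = 0, and the invariant factors of ∂_2 are all 1, so H_1 = 0.
  H_2: rank ker ∂_2 − rank ∂_3 = (1 − 1) − 0 = 0, and there is no ∂_3, so H_2 = 0.

As a check, the Euler characteristic is 3 − 3 + 1 = 1, which agrees with 1 − 0 + 0 = 1.

H_0 ≅ Z,  H_1 = 0,  H_2 = 0.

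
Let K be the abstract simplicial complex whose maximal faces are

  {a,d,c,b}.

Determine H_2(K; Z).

H_2 = 0.

K has 4 vertices, 6 edges, 4 triangles, 1 3-simplex.
rank ∂_2 = 3, rank ∂_3 = 1 ⇒ b_2 = 4 − 3 − 1 = 0; all invariant factors of ∂_3 are 1 so no torsion. So H_2 = 0.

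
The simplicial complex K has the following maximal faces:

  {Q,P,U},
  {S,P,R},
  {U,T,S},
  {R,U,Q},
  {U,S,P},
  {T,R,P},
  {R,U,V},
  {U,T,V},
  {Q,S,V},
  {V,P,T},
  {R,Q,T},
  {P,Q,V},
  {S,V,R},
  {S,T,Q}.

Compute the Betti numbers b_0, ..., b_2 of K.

b_0 = 1, b_1 = 2, b_2 = 1.

Take the total order P < Q < R < S < T < U < V on the vertex set. Then K (dimension 2) consists of the simplices:

  0-simplices (7): P, Q, R, S, T, U, V
  1-simplices (21): PQ, PR, PS, PT, PU, PV, QR, QS, QT, QU, QV, RS, RT, RU, RV, ST, SU, SV, TU, TV, UV
  2-simplices (14): PQU, PQV, PRS, PRT, PSU, PTV, QRT, QRU, QST, QSV, RSV, RUV, STU, TUV

Hence C_0 ≅ Z^7, C_1 ≅ Z^21, C_2 ≅ Z^14.

∂_1: C_1 → C_0 is given by ∂[p,q] = [q] − [p]. For instance
  ∂QS = S − Q.
This gives a 7×21 integer matrix of rank 6; reducing to Smith normal form yields diagonal entries (1,1,1,1,1,1).

∂_2: C_2 → C_1 sends each 2-simplex [p,q,r] to [q,r] − [p,r] + [p,q]. For instance
  ∂PSU = SU − PU + PS,
  ∂PTV = TV − PV + PT.
The 21×14 boundary matrix has rank 13 and Smith normal form diag(1,1,1,1,1,1,1,1,1,1,1,1,1).

From H_k ≅ ker(∂_k) / im(∂_{k+1}) we obtain:

  H_0: rank C_0 − rank ∂_1 = 7 − 6 = 1, and the invariant factors of ∂_1 are all 1, so H_0 = Z.
  H_1: rank ker ∂_1 − rank ∂_2 = (21 − 6) − 13 = 2, and the invariant factors of ∂_2 are all 1, so H_1 = Z^2.
  H_2: rank ker ∂_2 − rank ∂_3 = (14 − 13) − 0 = 1, and there is no ∂_3, so H_2 = Z.

(K is a triangulation of the torus T^2.)

Hence the Betti numbers are b_0 = 1, b_1 = 2, b_2 = 1.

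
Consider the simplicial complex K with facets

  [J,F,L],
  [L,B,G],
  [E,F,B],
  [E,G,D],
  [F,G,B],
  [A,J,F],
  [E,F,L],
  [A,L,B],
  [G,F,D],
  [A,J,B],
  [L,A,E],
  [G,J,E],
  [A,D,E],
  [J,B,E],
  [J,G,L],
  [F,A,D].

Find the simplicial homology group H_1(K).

H_1 ≅ Z^2.

Order the vertices as A < B < D < E < F < G < J < L. Listing each simplex with vertices in this order, K has dimension 2 with simplices:

  0-simplices (8): A, B, D, E, F, G, J, L
  1-simplices (24): AB, AD, AE, AF, AJ, AL, BE, BF, BG, BJ, BL, DE, DF, DG, EF, EG, EJ, EL, FG, FJ, FL, GJ, GL, JL
  2-simplices (16): ABJ, ABL, ADE, ADF, AEL, AFJ, BEF, BEJ, BFG, BGL, DEG, DFG, EFL, EGJ, FJL, GJL

giving chain groups C_0 ≅ Z^8, C_1 ≅ Z^24, C_2 ≅ Z^16.

Boundary ∂_1: C_1 → C_0 sends each edge [p,q] (with p < q) to q − p.
This gives a 8×24 integer matrix of rank 7; reducing to Smith normal form yields diagonal entries (1,1,1,1,1,1,1).

Boundary ∂_2: C_2 → C_1 maps a triangle to the signed sum of its edges. For instance
  ∂BEJ = EJ − BJ + BE,
  ∂ADF = DF − AF + AD.
The 24×16 boundary matrix has rank 15 and Smith normal form diag(1,1,1,1,1,1,1,1,1,1,1,1,1,1,1).

Reading off H_k = ker ∂_k / im ∂_{k+1}:

  H_1: rank ker ∂_1 − rank ∂_2 = (24 − 7) − 15 = 2, and the invariant factors of ∂_2 are all 1, so H_1 = Z^2.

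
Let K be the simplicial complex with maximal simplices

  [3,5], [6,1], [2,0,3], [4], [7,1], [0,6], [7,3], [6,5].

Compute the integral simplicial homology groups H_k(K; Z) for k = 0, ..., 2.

Take the total order 0 < 1 < 2 < 3 < 4 < 5 < 6 < 7 on the vertex set. Then K (dimension 2) consists of the simplices:

  0-simplices (8): [0], [1], [2], [3], [4], [5], [6], [7]
  1-simplices (9): [0,2], [0,3], [0,6], [1,6], [1,7], [2,3], [3,5], [3,7], [5,6]
  2-simplices (1): [0,2,3]

Hence C_0 ≅ Z^8, C_1 ≅ Z^9, C_2 ≅ Z^1.

∂_1: C_1 → C_0 sends each edge [p,q] (with p < q) to q − p. For instance
  ∂[0,3] = [3] − [0].
As a 8×9 matrix over Z this has rank 6, with invariant factors (1,1,1,1,1,1).

The boundary map ∂_2: C_2 → C_1 sends each 2-simplex [p,q,r] to [q,r] − [p,r] + [p,q]. For instance
  ∂[0,2,3] = [2,3] − [0,3] + [0,2].
As a 9×1 matrix over Z this has rank 1, with invariant factors (1).

Reading off H_k = ker ∂_k / im ∂_{k+1}:

  H_0: rank C_0 − rank ∂_1 = 8 − 6 = 2, and the invariant factors of ∂_1 are all 1, so H_0 = Z^2.
  H_1: rank ker ∂_1 − rank ∂_2 = (9 − 6) − 1 = 2, and the invariant factors of ∂_2 are all 1, so H_1 = Z^2.
  H_2: rank ker ∂_2 − rank ∂_3 = (1 − 1) − 0 = 0, and there is no ∂_3, so H_2 = 0.

As a check, the Euler characteristic is 8 − 9 + 1 = 0, which agrees with 2 − 2 + 0 = 0.

H_0 = Z^2,  H_1 = Z^2,  H_2 = 0.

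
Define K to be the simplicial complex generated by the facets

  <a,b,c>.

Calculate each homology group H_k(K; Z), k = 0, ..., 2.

K has 3 vertices, 3 edges, 1 triangle.
rank ∂_0 = 0, rank ∂_1 = 2 ⇒ b_0 = 3 − 0 − 2 = 1; all invariant factors of ∂_1 are 1 so no torsion. So H_0 = Z.
rank ∂_1 = 2, rank ∂_2 = 1 ⇒ b_1 = 3 − 2 − 1 = 0; all invariant factors of ∂_2 are 1 so no torsion. So H_1 = 0.
rank ∂_2 = 1, rank ∂_3 = 0 ⇒ b_2 = 1 − 1 − 0 = 0. So H_2 = 0.

H_0 = Z,  H_1 = 0,  H_2 = 0.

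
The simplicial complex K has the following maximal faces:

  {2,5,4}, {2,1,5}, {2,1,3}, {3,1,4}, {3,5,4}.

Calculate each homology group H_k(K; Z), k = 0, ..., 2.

We work with the vertex ordering 1 < 2 < 3 < 4 < 5. The simplices of K, each written with vertices in increasing order, are:

  0-simplices (5): [1], [2], [3], [4], [5]
  1-simplices (10): [1,2], [1,3], [1,4], [1,5], [2,3], [2,4], [2,5], [3,4], [3,5], [4,5]
  2-simplices (5): [1,2,3], [1,2,5], [1,3,4], [2,4,5], [3,4,5]

so the chain groups are C_0 ≅ Z^5, C_1 ≅ Z^10, C_2 ≅ Z^5.

∂_1: C_1 → C_0 maps an edge to its endpoints' difference, ∂[p,q] = q − p. For instance
  ∂[1,5] = [5] − [1].
As a 5×10 matrix over Z this has rank 4, with invariant factors (1,1,1,1).

The boundary map ∂_2: C_2 → C_1 sends each 2-simplex [p,q,r] to [q,r] − [p,r] + [p,q]. For instance
  ∂[3,4,5] = [4,5] − [3,5] + [3,4],
  ∂[1,2,3] = [2,3] − [1,3] + [1,2].
As a 10×5 matrix over Z this has rank 5, with invariant factors (1,1,1,1,1).

Reading off H_k = ker ∂_k / im ∂_{k+1}:

  H_0: rank C_0 − rank ∂_1 = 5 − 4 = 1, and the invariant factors of ∂_1 are all 1, so H_0 = Z.
  H_1: rank ker ∂_1 − rank ∂_2 = (10 − 4) − 5 = 1, and the invariant factors of ∂_2 are all 1, so H_1 = Z.
  H_2: rank ker ∂_2 − rank ∂_3 = (5 − 5) − 0 = 0, and there is no ∂_3, so H_2 = 0.

H_0 ≅ Z,  H_1 ≅ Z,  H_2 = 0.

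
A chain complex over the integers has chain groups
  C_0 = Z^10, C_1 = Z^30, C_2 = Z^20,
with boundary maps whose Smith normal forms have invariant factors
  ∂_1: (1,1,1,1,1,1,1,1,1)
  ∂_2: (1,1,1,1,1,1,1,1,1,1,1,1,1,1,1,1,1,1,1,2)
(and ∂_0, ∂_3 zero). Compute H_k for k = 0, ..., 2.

H_0: b_0 = 10 − 0 − 9 = 1; torsion from ∂_1 factors > 1: none. So H_0 = Z.
H_1: b_1 = 30 − 9 − 20 = 1; torsion from ∂_2 factors > 1: [2]. So H_1 = Z ⊕ Z_2.
H_2: b_2 = 20 − 20 − 0 = 0; torsion from ∂_3 factors > 1: none. So H_2 = 0.

H_0 = Z,  H_1 = Z ⊕ Z_2,  H_2 = 0.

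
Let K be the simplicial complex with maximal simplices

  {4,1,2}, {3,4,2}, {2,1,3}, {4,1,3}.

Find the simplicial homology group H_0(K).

H_0 ≅ Z.

Order the vertices as 1 < 2 < 3 < 4. Listing each simplex with vertices in this order, K has dimension 2 with simplices:

  0-simplices (4): [1], [2], [3], [4]
  1-simplices (6): [1,2], [1,3], [1,4], [2,3], [2,4], [3,4]
  2-simplices (4): [1,2,3], [1,2,4], [1,3,4], [2,3,4]

Hence C_0 ≅ Z^4, C_1 ≅ Z^6, C_2 ≅ Z^4.

Boundary ∂_1: C_1 → C_0 is given by ∂[p,q] = [q] − [p].
The 4×6 boundary matrix has rank 3 and Smith normal form diag(1,1,1).

∂_2: C_2 → C_1 sends each 2-simplex [p,q,r] to [q,r] − [p,r] + [p,q]. For instance
  ∂[1,3,4] = [3,4] − [1,4] + [1,3],
  ∂[1,2,3] = [2,3] − [1,3] + [1,2].
As a 6×4 matrix over Z this has rank 3, with invariant factors (1,1,1).

Computing H_k = (kernel of ∂_k) / (image of ∂_{k+1}):

  H_0: rank C_0 − rank ∂_1 = 4 − 3 = 1, and the invariant factors of ∂_1 are all 1, so H_0 ≅ Z.

(K is a triangulation of the 2-sphere S^2.)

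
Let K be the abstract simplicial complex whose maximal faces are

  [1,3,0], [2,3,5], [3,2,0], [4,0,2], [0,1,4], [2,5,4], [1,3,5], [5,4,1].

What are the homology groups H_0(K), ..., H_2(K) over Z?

We work with the vertex ordering 0 < 1 < 2 < 3 < 4 < 5. The simplices of K, each written with vertices in increasing order, are:

  0-simplices (6): [0], [1], [2], [3], [4], [5]
  1-simplices (12): [0,1], [0,2], [0,3], [0,4], [1,3], [1,4], [1,5], [2,3], [2,4], [2,5], [3,5], [4,5]
  2-simplices (8): [0,1,3], [0,1,4], [0,2,3], [0,2,4], [1,3,5], [1,4,5], [2,3,5], [2,4,5]

giving chain groups C_0 ≅ Z^6, C_1 ≅ Z^12, C_2 ≅ Z^8.

∂_1: C_1 → C_0 maps an edge to its endpoints' difference, ∂[p,q] = q − p. For instance
  ∂[0,1] = [1] − [0].
This gives a 6×12 integer matrix of rank 5; reducing to Smith normal form yields diagonal entries (1,1,1,1,1).

The boundary map ∂_2: C_2 → C_1 sends each 2-simplex [p,q,r] to [q,r] − [p,r] + [p,q]. For instance
  ∂[0,1,4] = [1,4] − [0,4] + [0,1],
  ∂[2,3,5] = [3,5] − [2,5] + [2,3].
As a 12×8 matrix over Z this has rank 7, with invariant factors (1,1,1,1,1,1,1).

Now H_k = ker ∂_k / im ∂_{k+1}, so:

  H_0: rank C_0 − rank ∂_1 = 6 − 5 = 1, and the invariant factors of ∂_1 are all 1, so H_0 = Z.
  H_1: rank ker ∂_1 − rank ∂_2 = (12 − 5) − 7 = 0, and the invariant factors of ∂_2 are all 1, so H_1 = 0.
  H_2: rank ker ∂_2 − rank ∂_3 = (8 − 7) − 0 = 1, and there is no ∂_3, so H_2 = Z.

As a check, the Euler characteristic is 6 − 12 + 8 = 2, which agrees with 1 − 0 + 1 = 2.

H_0 = Z,  H_1 = 0,  H_2 = Z.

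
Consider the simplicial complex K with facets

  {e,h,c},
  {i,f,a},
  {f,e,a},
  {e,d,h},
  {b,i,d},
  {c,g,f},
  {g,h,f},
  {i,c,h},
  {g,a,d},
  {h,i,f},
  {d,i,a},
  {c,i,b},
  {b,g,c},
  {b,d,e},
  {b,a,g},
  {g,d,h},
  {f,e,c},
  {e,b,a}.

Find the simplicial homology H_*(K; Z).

Order the vertices as a < b < c < d < e < f < g < h < i. Listing each simplex with vertices in this order, K has dimension 2 with simplices:

  0-simplices (9): a, b, c, d, e, f, g, h, i
  1-simplices (27): ab, ad, ae, af, ag, ai, bc, bd, be, bg, bi, ce, cf, cg, ch, ci, de, dg, dh, di, ef, eh, fg, fh, fi, gh, hi
  2-simplices (18): abe, abg, adg, adi, aef, afi, bcg, bci, bde, bdi, cef, ceh, cfg, chi, deh, dgh, fgh, fhi

Hence C_0 ≅ Z^9, C_1 ≅ Z^27, C_2 ≅ Z^18.

Boundary ∂_1: C_1 → C_0 sends each edge [p,q] (with p < q) to q − p.
This gives a 9×27 integer matrix of rank 8; reducing to Smith normal form yields diagonal entries (1,1,1,1,1,1,1,1).

The boundary map ∂_2: C_2 → C_1 maps a triangle to the signed sum of its edges. For instance
  ∂bde = de − be + bd,
  ∂bci = ci − bi + bc.
The resulting 27×18 matrix has rank 18, and its Smith normal form has invariant factors (1,1,1,1,1,1,1,1,1,1,1,1,1,1,1,1,1,2).

Now H_k = ker ∂_k / im ∂_{k+1}, so:

  H_0: rank C_0 − rank ∂_1 = 9 − 8 = 1, and the invariant factors of ∂_1 are all 1, so H_0 ≅ Z.
  H_1: rank ker ∂_1 − rank ∂_2 = (27 − 8) − 18 = 1, and ∂_2 has invariant factor 2 > 1, so H_1 ≅ Z ⊕ Z/2Z.
  H_2: rank ker ∂_2 − rank ∂_3 = (18 − 18) − 0 = 0, and there is no ∂_3, so H_2 ≅ 0.

(K is a triangulation of the Klein bottle.)

H_0 = Z,  H_1 = Z ⊕ Z/2Z,  H_2 = 0.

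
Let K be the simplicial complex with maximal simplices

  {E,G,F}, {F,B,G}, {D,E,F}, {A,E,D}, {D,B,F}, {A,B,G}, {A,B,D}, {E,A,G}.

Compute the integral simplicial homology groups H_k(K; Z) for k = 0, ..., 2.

H_0 ≅ Z,  H_1 = 0,  H_2 ≅ Z.

Take the total order A < B < D < E < F < G on the vertex set. Then K (dimension 2) consists of the simplices:

  0-simplices (6): A, B, D, E, F, G
  1-simplices (12): AB, AD, AE, AG, BD, BF, BG, DE, DF, EF, EG, FG
  2-simplices (8): ABD, ABG, ADE, AEG, BDF, BFG, DEF, EFG

giving chain groups C_0 ≅ Z^6, C_1 ≅ Z^12, C_2 ≅ Z^8.

∂_1: C_1 → C_0 maps an edge to its endpoints' difference, ∂[p,q] = q − p. For instance
  ∂BD = D − B.
The resulting 6×12 matrix has rank 5, and its Smith normal form has invariant factors (1,1,1,1,1).

The boundary map ∂_2: C_2 → C_1 maps a triangle to the signed sum of its edges. For instance
  ∂ADE = DE − AE + AD,
  ∂BFG = FG − BG + BF.
The resulting 12×8 matrix has rank 7, and its Smith normal form has invariant factors (1,1,1,1,1,1,1).

Reading off H_k = ker ∂_k / im ∂_{k+1}:

  H_0: rank C_0 − rank ∂_1 = 6 − 5 = 1, and the invariant factors of ∂_1 are all 1, so H_0 = Z.
  H_1: rank ker ∂_1 − rank ∂_2 = (12 − 5) − 7 = 0, and the invariant factors of ∂_2 are all 1, so H_1 = 0.
  H_2: rank ker ∂_2 − rank ∂_3 = (8 − 7) − 0 = 1, and there is no ∂_3, so H_2 = Z.

(K is a triangulation of the 2-sphere S^2.)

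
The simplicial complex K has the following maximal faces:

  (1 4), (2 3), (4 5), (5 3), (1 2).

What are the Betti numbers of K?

b_0 = 1, b_1 = 1.

We work with the vertex ordering 1 < 2 < 3 < 4 < 5. The simplices of K, each written with vertices in increasing order, are:

  0-simplices (5): [1], [2], [3], [4], [5]
  1-simplices (5): [1,2], [1,4], [2,3], [3,5], [4,5]

giving chain groups C_0 ≅ Z^5, C_1 ≅ Z^5.

Boundary ∂_1: C_1 → C_0 is given by ∂[p,q] = [q] − [p]. For instance
  ∂[2,3] = [3] − [2].
The resulting 5×5 matrix has rank 4, and its Smith normal form has invariant factors (1,1,1,1).

Computing H_k = (kernel of ∂_k) / (image of ∂_{k+1}):

  H_0: rank C_0 − rank ∂_1 = 5 − 4 = 1, and the invariant factors of ∂_1 are all 1, so H_0 = Z.
  H_1: rank ker ∂_1 − rank ∂_2 = (5 − 4) − 0 = 1, and there is no ∂_2, so H_1 = Z.

Hence the Betti numbers are b_0 = 1, b_1 = 1.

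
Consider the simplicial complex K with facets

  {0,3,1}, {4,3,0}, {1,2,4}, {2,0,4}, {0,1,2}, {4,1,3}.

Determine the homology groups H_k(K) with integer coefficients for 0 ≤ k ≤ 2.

H_0 ≅ Z,  H_1 = 0,  H_2 ≅ Z.

We work with the vertex ordering 0 < 1 < 2 < 3 < 4. The simplices of K, each written with vertices in increasing order, are:

  0-simplices (5): [0], [1], [2], [3], [4]
  1-simplices (9): [0,1], [0,2], [0,3], [0,4], [1,2], [1,3], [1,4], [2,4], [3,4]
  2-simplices (6): [0,1,2], [0,1,3], [0,2,4], [0,3,4], [1,2,4], [1,3,4]

Hence C_0 ≅ Z^5, C_1 ≅ Z^9, C_2 ≅ Z^6.

Boundary ∂_1: C_1 → C_0 maps an edge to its endpoints' difference, ∂[p,q] = q − p.
The resulting 5×9 matrix has rank 4, and its Smith normal form has invariant factors (1,1,1,1).

∂_2: C_2 → C_1 acts by ∂[p,q,r] = [q,r] − [p,r] + [p,q]. For instance
  ∂[0,1,2] = [1,2] − [0,2] + [0,1],
  ∂[0,1,3] = [1,3] − [0,3] + [0,1].
This gives a 9×6 integer matrix of rank 5; reducing to Smith normal form yields diagonal entries (1,1,1,1,1).

Now H_k = ker ∂_k / im ∂_{k+1}, so:

  H_0: rank C_0 − rank ∂_1 = 5 − 4 = 1, and the invariant factors of ∂_1 are all 1, so H_0 = Z.
  H_1: rank ker ∂_1 − rank ∂_2 = (9 − 4) − 5 = 0, and the invariant factors of ∂_2 are all 1, so H_1 = 0.
  H_2: rank ker ∂_2 − rank ∂_3 = (6 − 5) − 0 = 1, and there is no ∂_3, so H_2 = Z.

As a check, the Euler characteristic is 5 − 9 + 6 = 2, which agrees with 1 − 0 + 1 = 2.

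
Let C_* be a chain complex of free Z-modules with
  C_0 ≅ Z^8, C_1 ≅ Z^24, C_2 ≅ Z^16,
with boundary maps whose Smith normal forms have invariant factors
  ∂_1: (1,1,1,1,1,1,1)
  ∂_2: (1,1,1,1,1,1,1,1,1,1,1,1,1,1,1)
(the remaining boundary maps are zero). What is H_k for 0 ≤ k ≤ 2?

H_0: b_0 = 8 − 0 − 7 = 1; torsion from ∂_1 factors > 1: none. So H_0 = Z.
H_1: b_1 = 24 − 7 − 15 = 2; torsion from ∂_2 factors > 1: none. So H_1 = Z^2.
H_2: b_2 = 16 − 15 − 0 = 1; torsion from ∂_3 factors > 1: none. So H_2 = Z.

H_0 = Z,  H_1 = Z^2,  H_2 = Z.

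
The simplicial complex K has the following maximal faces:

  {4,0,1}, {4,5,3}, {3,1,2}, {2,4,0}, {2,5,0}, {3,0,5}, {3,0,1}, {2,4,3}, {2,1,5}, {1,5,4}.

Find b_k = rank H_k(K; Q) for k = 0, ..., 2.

b_0 = 1, b_1 = 0, b_2 = 0.

Take the total order 0 < 1 < 2 < 3 < 4 < 5 on the vertex set. Then K (dimension 2) consists of the simplices:

  0-simplices (6): [0], [1], [2], [3], [4], [5]
  1-simplices (15): [0,1], [0,2], [0,3], [0,4], [0,5], [1,2], [1,3], [1,4], [1,5], [2,3], [2,4], [2,5], [3,4], [3,5], [4,5]
  2-simplices (10): [0,1,3], [0,1,4], [0,2,4], [0,2,5], [0,3,5], [1,2,3], [1,2,5], [1,4,5], [2,3,4], [3,4,5]

Hence C_0 ≅ Z^6, C_1 ≅ Z^15, C_2 ≅ Z^10.

∂_1: C_1 → C_0 maps an edge to its endpoints' difference, ∂[p,q] = q − p. For instance
  ∂[0,3] = [3] − [0].
The 6×15 boundary matrix has rank 5 and Smith normal form diag(1,1,1,1,1).

∂_2: C_2 → C_1 maps a triangle to the signed sum of its edges. For instance
  ∂[0,2,4] = [2,4] − [0,4] + [0,2],
  ∂[0,3,5] = [3,5] − [0,5] + [0,3].
The resulting 15×10 matrix has rank 10, and its Smith normal form has invariant factors (1,1,1,1,1,1,1,1,1,2).

Now H_k = ker ∂_k / im ∂_{k+1}, so:

  H_0: rank C_0 − rank ∂_1 = 6 − 5 = 1, and the invariant factors of ∂_1 are all 1, so H_0 ≅ Z.
  H_1: rank ker ∂_1 − rank ∂_2 = (15 − 5) − 10 = 0, and ∂_2 has invariant factor 2 > 1, so H_1 ≅ Z/2.
  H_2: rank ker ∂_2 − rank ∂_3 = (10 − 10) − 0 = 0, and there is no ∂_3, so H_2 ≅ 0.

As a check, the Euler characteristic is 6 − 15 + 10 = 1, which agrees with 1 − 0 + 0 = 1.
(K is a triangulation of the real projective plane RP^2.)

Hence the Betti numbers are b_0 = 1, b_1 = 0, b_2 = 0.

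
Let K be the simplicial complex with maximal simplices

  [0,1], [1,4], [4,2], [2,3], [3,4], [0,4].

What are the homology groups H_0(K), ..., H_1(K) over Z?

Order the vertices as 0 < 1 < 2 < 3 < 4. Listing each simplex with vertices in this order, K has dimension 1 with simplices:

  0-simplices (5): [0], [1], [2], [3], [4]
  1-simplices (6): [0,1], [0,4], [1,4], [2,3], [2,4], [3,4]

Hence C_0 ≅ Z^5, C_1 ≅ Z^6.

∂_1: C_1 → C_0 sends each edge [p,q] (with p < q) to q − p. For instance
  ∂[2,4] = [4] − [2].
The 5×6 boundary matrix has rank 4 and Smith normal form diag(1,1,1,1).

Now H_k = ker ∂_k / im ∂_{k+1}, so:

  H_0: rank C_0 − rank ∂_1 = 5 − 4 = 1, and the invariant factors of ∂_1 are all 1, so H_0 ≅ Z.
  H_1: rank ker ∂_1 − rank ∂_2 = (6 − 4) − 0 = 2, and there is no ∂_2, so H_1 ≅ Z^2.

(K is a triangulation of a wedge of 2 circles.)

H_0 ≅ Z,  H_1 ≅ Z^2.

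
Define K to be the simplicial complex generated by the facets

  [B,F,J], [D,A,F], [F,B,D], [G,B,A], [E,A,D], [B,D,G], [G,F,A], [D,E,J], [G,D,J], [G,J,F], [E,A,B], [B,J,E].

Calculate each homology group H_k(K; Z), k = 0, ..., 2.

Fix the vertex order A < B < D < E < F < G < J and write every simplex with vertices in increasing order. Then dim K = 2 and the simplices of K are:

  0-simplices (7): A, B, D, E, F, G, J
  1-simplices (18): AB, AD, AE, AF, AG, BD, BE, BF, BG, BJ, DE, DF, DG, DJ, EJ, FG, FJ, GJ
  2-simplices (12): ABE, ABG, ADE, ADF, AFG, BDF, BDG, BEJ, BFJ, DEJ, DGJ, FGJ

so the chain groups are C_0 ≅ Z^7, C_1 ≅ Z^18, C_2 ≅ Z^12.

Boundary ∂_1: C_1 → C_0 sends each edge [p,q] (with p < q) to q − p.
This gives a 7×18 integer matrix of rank 6; reducing to Smith normal form yields diagonal entries (1,1,1,1,1,1).

∂_2: C_2 → C_1 sends each 2-simplex [p,q,r] to [q,r] − [p,r] + [p,q]. For instance
  ∂BDF = DF − BF + BD,
  ∂BFJ = FJ − BJ + BF.
The 18×12 boundary matrix has rank 12 and Smith normal form diag(1,1,1,1,1,1,1,1,1,1,1,2).

Computing H_k = (kernel of ∂_k) / (image of ∂_{k+1}):

  H_0: rank C_0 − rank ∂_1 = 7 − 6 = 1, and the invariant factors of ∂_1 are all 1, so H_0 = Z.
  H_1: rank ker ∂_1 − rank ∂_2 = (18 − 6) − 12 = 0, and ∂_2 has invariant factor 2 > 1, so H_1 = Z/2.
  H_2: rank ker ∂_2 − rank ∂_3 = (12 − 12) − 0 = 0, and there is no ∂_3, so H_2 = 0.

As a check, the Euler characteristic is 7 − 18 + 12 = 1, which agrees with 1 − 0 + 0 = 1.

H_0 = Z,  H_1 = Z/2,  H_2 = 0.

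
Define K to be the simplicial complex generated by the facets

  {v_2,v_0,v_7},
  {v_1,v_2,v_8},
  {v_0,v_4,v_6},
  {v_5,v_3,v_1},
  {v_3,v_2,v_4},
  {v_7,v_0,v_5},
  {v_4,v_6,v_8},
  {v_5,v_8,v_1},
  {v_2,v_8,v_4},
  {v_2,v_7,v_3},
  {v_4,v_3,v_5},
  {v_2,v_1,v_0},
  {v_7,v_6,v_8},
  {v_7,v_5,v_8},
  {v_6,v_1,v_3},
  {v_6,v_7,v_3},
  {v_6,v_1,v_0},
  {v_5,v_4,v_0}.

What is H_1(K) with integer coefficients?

H_1 ≅ Z^2.

Take the total order v_0 < v_1 < v_2 < v_3 < v_4 < v_5 < v_6 < v_7 < v_8 on the vertex set. Then K (dimension 2) consists of the simplices:

  0-simplices (9): [v_0], [v_1], [v_2], [v_3], [v_4], [v_5], [v_6], [v_7], [v_8]
  1-simplices (27): (27 of them)
  2-simplices (18): (18 of them)

giving chain groups C_0 ≅ Z^9, C_1 ≅ Z^27, C_2 ≅ Z^18.

∂_1: C_1 → C_0 is given by ∂[p,q] = [q] − [p].
The 9×27 boundary matrix has rank 8 and Smith normal form diag(1,1,1,1,1,1,1,1).

Boundary ∂_2: C_2 → C_1 sends each 2-simplex [p,q,r] to [q,r] − [p,r] + [p,q]. For instance
  ∂[v_0,v_4,v_5] = [v_4,v_5] − [v_0,v_5] + [v_0,v_4],
  ∂[v_6,v_7,v_8] = [v_7,v_8] − [v_6,v_8] + [v_6,v_7].
As a 27×18 matrix over Z this has rank 17, with invariant factors (1,1,1,1,1,1,1,1,1,1,1,1,1,1,1,1,1).

From H_k ≅ ker(∂_k) / im(∂_{k+1}) we obtain:

  H_1: rank ker ∂_1 − rank ∂_2 = (27 − 8) − 17 = 2, and the invariant factors of ∂_2 are all 1, so H_1 ≅ Z^2.

(K is a triangulation of the torus T^2.)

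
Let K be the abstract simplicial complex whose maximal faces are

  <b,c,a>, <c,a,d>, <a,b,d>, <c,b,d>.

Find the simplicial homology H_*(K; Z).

H_0 ≅ Z,  H_1 = 0,  H_2 ≅ Z.

K has 4 vertices, 6 edges, 4 triangles.
rank ∂_0 = 0, rank ∂_1 = 3 ⇒ b_0 = 4 − 0 − 3 = 1; all invariant factors of ∂_1 are 1 so no torsion. So H_0 = Z.
rank ∂_1 = 3, rank ∂_2 = 3 ⇒ b_1 = 6 − 3 − 3 = 0; all invariant factors of ∂_2 are 1 so no torsion. So H_1 = 0.
rank ∂_2 = 3, rank ∂_3 = 0 ⇒ b_2 = 4 − 3 − 0 = 1. So H_2 = Z.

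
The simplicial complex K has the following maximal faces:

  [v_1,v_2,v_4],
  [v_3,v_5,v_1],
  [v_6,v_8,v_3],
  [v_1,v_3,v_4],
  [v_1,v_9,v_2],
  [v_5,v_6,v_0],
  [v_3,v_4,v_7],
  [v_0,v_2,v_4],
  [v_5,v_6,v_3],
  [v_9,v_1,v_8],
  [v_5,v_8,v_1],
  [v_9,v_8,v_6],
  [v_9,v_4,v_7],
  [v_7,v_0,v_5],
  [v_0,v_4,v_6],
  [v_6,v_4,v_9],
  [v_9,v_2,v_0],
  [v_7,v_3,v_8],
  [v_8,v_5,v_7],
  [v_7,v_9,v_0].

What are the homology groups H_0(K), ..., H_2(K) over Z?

Take the total order v_0 < v_1 < v_2 < v_3 < v_4 < v_5 < v_6 < v_7 < v_8 < v_9 on the vertex set. Then K (dimension 2) consists of the simplices:

  0-simplices (10): [v_0], [v_1], [v_2], [v_3], [v_4], [v_5], [v_6], [v_7], [v_8], [v_9]
  1-simplices (30): (30 of them)
  2-simplices (20): (20 of them)

giving chain groups C_0 ≅ Z^10, C_1 ≅ Z^30, C_2 ≅ Z^20.

Boundary ∂_1: C_1 → C_0 is given by ∂[p,q] = [q] − [p]. For instance
  ∂[v_4,v_6] = [v_6] − [v_4].
This gives a 10×30 integer matrix of rank 9; reducing to Smith normal form yields diagonal entries (1,1,1,1,1,1,1,1,1).

∂_2: C_2 → C_1 sends each 2-simplex [p,q,r] to [q,r] − [p,r] + [p,q]. For instance
  ∂[v_0,v_7,v_9] = [v_7,v_9] − [v_0,v_9] + [v_0,v_7],
  ∂[v_0,v_4,v_6] = [v_4,v_6] − [v_0,v_6] + [v_0,v_4].
The resulting 30×20 matrix has rank 20, and its Smith normal form has invariant factors (1,1,1,1,1,1,1,1,1,1,1,1,1,1,1,1,1,1,1,2).

From H_k ≅ ker(∂_k) / im(∂_{k+1}) we obtain:

  H_0: rank C_0 − rank ∂_1 = 10 − 9 = 1, and the invariant factors of ∂_1 are all 1, so H_0 ≅ Z.
  H_1: rank ker ∂_1 − rank ∂_2 = (30 − 9) − 20 = 1, and ∂_2 has invariant factor 2 > 1, so H_1 ≅ Z × Z/2.
  H_2: rank ker ∂_2 − rank ∂_3 = (20 − 20) − 0 = 0, and there is no ∂_3, so H_2 ≅ 0.

H_0 ≅ Z,  H_1 ≅ Z × Z/2,  H_2 = 0.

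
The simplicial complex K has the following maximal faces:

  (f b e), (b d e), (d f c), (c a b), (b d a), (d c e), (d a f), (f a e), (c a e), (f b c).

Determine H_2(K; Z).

Take the total order a < b < c < d < e < f on the vertex set. Then K (dimension 2) consists of the simplices:

  0-simplices (6): a, b, c, d, e, f
  1-simplices (15): ab, ac, ad, ae, af, bc, bd, be, bf, cd, ce, cf, de, df, ef
  2-simplices (10): abc, abd, ace, adf, aef, bcf, bde, bef, cde, cdf

giving chain groups C_0 ≅ Z^6, C_1 ≅ Z^15, C_2 ≅ Z^10.

Boundary ∂_1: C_1 → C_0 maps an edge to its endpoints' difference, ∂[p,q] = q − p. For instance
  ∂de = e − d.
This gives a 6×15 integer matrix of rank 5; reducing to Smith normal form yields diagonal entries (1,1,1,1,1).

Boundary ∂_2: C_2 → C_1 maps a triangle to the signed sum of its edges. For instance
  ∂ace = ce − ae + ac,
  ∂abd = bd − ad + ab.
The resulting 15×10 matrix has rank 10, and its Smith normal form has invariant factors (1,1,1,1,1,1,1,1,1,2).

Reading off H_k = ker ∂_k / im ∂_{k+1}:

  H_2: rank ker ∂_2 − rank ∂_3 = (10 − 10) − 0 = 0, and there is no ∂_3, so H_2 ≅ 0.

(K is a triangulation of the real projective plane RP^2.)

H_2 = 0.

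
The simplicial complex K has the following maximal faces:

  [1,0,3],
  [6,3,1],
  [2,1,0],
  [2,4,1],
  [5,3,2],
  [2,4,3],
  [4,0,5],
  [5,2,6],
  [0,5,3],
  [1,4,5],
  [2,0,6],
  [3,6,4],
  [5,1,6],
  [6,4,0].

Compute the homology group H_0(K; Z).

Take the total order 0 < 1 < 2 < 3 < 4 < 5 < 6 on the vertex set. Then K (dimension 2) consists of the simplices:

  0-simplices (7): [0], [1], [2], [3], [4], [5], [6]
  1-simplices (21): [0,1], [0,2], [0,3], [0,4], [0,5], [0,6], [1,2], [1,3], [1,4], [1,5], [1,6], [2,3], [2,4], [2,5], [2,6], [3,4], [3,5], [3,6], [4,5], [4,6], [5,6]
  2-simplices (14): [0,1,2], [0,1,3], [0,2,6], [0,3,5], [0,4,5], [0,4,6], [1,2,4], [1,3,6], [1,4,5], [1,5,6], [2,3,4], [2,3,5], [2,5,6], [3,4,6]

Hence C_0 ≅ Z^7, C_1 ≅ Z^21, C_2 ≅ Z^14.

The boundary map ∂_1: C_1 → C_0 is given by ∂[p,q] = [q] − [p]. For instance
  ∂[0,1] = [1] − [0].
As a 7×21 matrix over Z this has rank 6, with invariant factors (1,1,1,1,1,1).

∂_2: C_2 → C_1 sends each 2-simplex [p,q,r] to [q,r] − [p,r] + [p,q]. For instance
  ∂[1,3,6] = [3,6] − [1,6] + [1,3],
  ∂[2,3,4] = [3,4] − [2,4] + [2,3].
This gives a 21×14 integer matrix of rank 13; reducing to Smith normal form yields diagonal entries (1,1,1,1,1,1,1,1,1,1,1,1,1).

Computing H_k = (kernel of ∂_k) / (image of ∂_{k+1}):

  H_0: rank C_0 − rank ∂_1 = 7 − 6 = 1, and the invariant factors of ∂_1 are all 1, so H_0 = Z.

(K is a triangulation of the torus T^2.)

H_0 = Z.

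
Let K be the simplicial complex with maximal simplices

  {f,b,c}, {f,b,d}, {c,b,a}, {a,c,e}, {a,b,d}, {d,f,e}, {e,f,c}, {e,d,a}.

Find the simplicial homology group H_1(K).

H_1 ≅ 0.

Take the total order a < b < c < d < e < f on the vertex set. Then K (dimension 2) consists of the simplices:

  0-simplices (6): a, b, c, d, e, f
  1-simplices (12): ab, ac, ad, ae, bc, bd, bf, ce, cf, de, df, ef
  2-simplices (8): abc, abd, ace, ade, bcf, bdf, cef, def

giving chain groups C_0 ≅ Z^6, C_1 ≅ Z^12, C_2 ≅ Z^8.

∂_1: C_1 → C_0 is given by ∂[p,q] = [q] − [p]. For instance
  ∂cf = f − c.
As a 6×12 matrix over Z this has rank 5, with invariant factors (1,1,1,1,1).

The boundary map ∂_2: C_2 → C_1 acts by ∂[p,q,r] = [q,r] − [p,r] + [p,q]. For instance
  ∂ace = ce − ae + ac,
  ∂bcf = cf − bf + bc.
As a 12×8 matrix over Z this has rank 7, with invariant factors (1,1,1,1,1,1,1).

Now H_k = ker ∂_k / im ∂_{k+1}, so:

  H_1: rank ker ∂_1 − rank ∂_2 = (12 − 5) − 7 = 0, and the invariant factors of ∂_2 are all 1, so H_1 = 0.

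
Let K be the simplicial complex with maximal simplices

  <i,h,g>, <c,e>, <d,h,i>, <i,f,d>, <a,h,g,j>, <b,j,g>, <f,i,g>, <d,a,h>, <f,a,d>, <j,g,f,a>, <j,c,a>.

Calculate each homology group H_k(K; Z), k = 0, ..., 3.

Order the vertices as a < b < c < d < e < f < g < h < i < j. Listing each simplex with vertices in this order, K has dimension 3 with simplices:

  0-simplices (10): a, b, c, d, e, f, g, h, i, j
  1-simplices (21): ac, ad, af, ag, ah, aj, bg, bj, ce, cj, df, dh, di, fg, fi, fj, gh, gi, gj, hi, hj
  2-simplices (15): acj, adf, adh, afg, afj, agh, agj, ahj, bgj, dfi, dhi, fgi, fgj, ghi, ghj
  3-simplices (2): afgj, aghj

so the chain groups are C_0 ≅ Z^10, C_1 ≅ Z^21, C_2 ≅ Z^15, C_3 ≅ Z^2.

The boundary map ∂_1: C_1 → C_0 maps an edge to its endpoints' difference, ∂[p,q] = q − p.
The 10×21 boundary matrix has rank 9 and Smith normal form diag(1,1,1,1,1,1,1,1,1).

Boundary ∂_2: C_2 → C_1 sends each 2-simplex [p,q,r] to [q,r] − [p,r] + [p,q]. For instance
  ∂adh = dh − ah + ad,
  ∂agh = gh − ah + ag.
This gives a 21×15 integer matrix of rank 12; reducing to Smith normal form yields diagonal entries (1,1,1,1,1,1,1,1,1,1,1,1).

The boundary map ∂_3: C_3 → C_2 sends each 3-simplex σ to the alternating sum Σ_i (−1)^i (σ with its i-th vertex removed). For instance
  ∂afgj = fgj − agj + afj − afg,
  ∂aghj = ghj − ahj + agj − agh.
The 15×2 boundary matrix has rank 2 and Smith normal form diag(1,1).

Now H_k = ker ∂_k / im ∂_{k+1}, so:

  H_0: rank C_0 − rank ∂_1 = 10 − 9 = 1, and the invariant factors of ∂_1 are all 1, so H_0 ≅ Z.
  H_1: rank ker ∂_1 − rank ∂_2 = (21 − 9) − 12 = 0, and the invariant factors of ∂_2 are all 1, so H_1 ≅ 0.
  H_2: rank ker ∂_2 − rank ∂_3 = (15 − 12) − 2 = 1, and the invariant factors of ∂_3 are all 1, so H_2 ≅ Z.
  H_3: rank ker ∂_3 − rank ∂_4 = (2 − 2) − 0 = 0, and there is no ∂_4, so H_3 ≅ 0.

H_0 ≅ Z,  H_1 = 0,  H_2 ≅ Z,  H_3 = 0.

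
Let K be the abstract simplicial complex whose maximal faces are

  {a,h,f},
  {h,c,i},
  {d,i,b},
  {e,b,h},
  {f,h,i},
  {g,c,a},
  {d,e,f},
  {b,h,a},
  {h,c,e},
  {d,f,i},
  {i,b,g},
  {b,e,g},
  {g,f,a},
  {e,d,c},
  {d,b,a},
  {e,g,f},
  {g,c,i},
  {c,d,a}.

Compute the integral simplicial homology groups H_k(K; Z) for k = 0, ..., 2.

Order the vertices as a < b < c < d < e < f < g < h < i. Listing each simplex with vertices in this order, K has dimension 2 with simplices:

  0-simplices (9): a, b, c, d, e, f, g, h, i
  1-simplices (27): ab, ac, ad, af, ag, ah, bd, be, bg, bh, bi, cd, ce, cg, ch, ci, de, df, di, ef, eg, eh, fg, fh, fi, gi, hi
  2-simplices (18): abd, abh, acd, acg, afg, afh, bdi, beg, beh, bgi, cde, ceh, cgi, chi, def, dfi, efg, fhi

giving chain groups C_0 ≅ Z^9, C_1 ≅ Z^27, C_2 ≅ Z^18.

Boundary ∂_1: C_1 → C_0 sends each edge [p,q] (with p < q) to q − p.
The resulting 9×27 matrix has rank 8, and its Smith normal form has invariant factors (1,1,1,1,1,1,1,1).

The boundary map ∂_2: C_2 → C_1 sends each 2-simplex [p,q,r] to [q,r] − [p,r] + [p,q]. For instance
  ∂def = ef − df + de,
  ∂abd = bd − ad + ab.
This gives a 27×18 integer matrix of rank 17; reducing to Smith normal form yields diagonal entries (1,1,1,1,1,1,1,1,1,1,1,1,1,1,1,1,1).

Reading off H_k = ker ∂_k / im ∂_{k+1}:

  H_0: rank C_0 − rank ∂_1 = 9 − 8 = 1, and the invariant factors of ∂_1 are all 1, so H_0 = Z.
  H_1: rank ker ∂_1 − rank ∂_2 = (27 − 8) − 17 = 2, and the invariant factors of ∂_2 are all 1, so H_1 = Z^2.
  H_2: rank ker ∂_2 − rank ∂_3 = (18 − 17) − 0 = 1, and there is no ∂_3, so H_2 = Z.

As a check, the Euler characteristic is 9 − 27 + 18 = 0, which agrees with 1 − 2 + 1 = 0.

H_0 ≅ Z,  H_1 ≅ Z^2,  H_2 ≅ Z.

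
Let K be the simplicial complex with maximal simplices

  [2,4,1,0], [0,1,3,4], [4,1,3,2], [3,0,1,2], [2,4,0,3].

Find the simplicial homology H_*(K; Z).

Order the vertices as 0 < 1 < 2 < 3 < 4. Listing each simplex with vertices in this order, K has dimension 3 with simplices:

  0-simplices (5): [0], [1], [2], [3], [4]
  1-simplices (10): [0,1], [0,2], [0,3], [0,4], [1,2], [1,3], [1,4], [2,3], [2,4], [3,4]
  2-simplices (10): [0,1,2], [0,1,3], [0,1,4], [0,2,3], [0,2,4], [0,3,4], [1,2,3], [1,2,4], [1,3,4], [2,3,4]
  3-simplices (5): [0,1,2,3], [0,1,2,4], [0,1,3,4], [0,2,3,4], [1,2,3,4]

giving chain groups C_0 ≅ Z^5, C_1 ≅ Z^10, C_2 ≅ Z^10, C_3 ≅ Z^5.

Boundary ∂_1: C_1 → C_0 sends each edge [p,q] (with p < q) to q − p.
The resulting 5×10 matrix has rank 4, and its Smith normal form has invariant factors (1,1,1,1).

∂_2: C_2 → C_1 maps a triangle to the signed sum of its edges. For instance
  ∂[2,3,4] = [3,4] − [2,4] + [2,3],
  ∂[0,1,4] = [1,4] − [0,4] + [0,1].
The 10×10 boundary matrix has rank 6 and Smith normal form diag(1,1,1,1,1,1).

∂_3: C_3 → C_2 sends each 3-simplex σ to the alternating sum Σ_i (−1)^i (σ with its i-th vertex removed). For instance
  ∂[0,2,3,4] = [2,3,4] − [0,3,4] + [0,2,4] − [0,2,3],
  ∂[0,1,2,3] = [1,2,3] − [0,2,3] + [0,1,3] − [0,1,2].
The 10×5 boundary matrix has rank 4 and Smith normal form diag(1,1,1,1).

Now H_k = ker ∂_k / im ∂_{k+1}, so:

  H_0: rank C_0 − rank ∂_1 = 5 − 4 = 1, and the invariant factors of ∂_1 are all 1, so H_0 ≅ Z.
  H_1: rank ker ∂_1 − rank ∂_2 = (10 − 4) − 6 = 0, and the invariant factors of ∂_2 are all 1, so H_1 ≅ 0.
  H_2: rank ker ∂_2 − rank ∂_3 = (10 − 6) − 4 = 0, and the invariant factors of ∂_3 are all 1, so H_2 ≅ 0.
  H_3: rank ker ∂_3 − rank ∂_4 = (5 − 4) − 0 = 1, and there is no ∂_4, so H_3 ≅ Z.

H_0 ≅ Z,  H_1 = 0,  H_2 = 0,  H_3 ≅ Z.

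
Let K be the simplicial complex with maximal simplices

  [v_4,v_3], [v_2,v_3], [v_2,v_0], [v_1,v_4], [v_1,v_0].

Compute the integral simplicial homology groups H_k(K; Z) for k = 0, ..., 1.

We work with the vertex ordering v_0 < v_1 < v_2 < v_3 < v_4. The simplices of K, each written with vertices in increasing order, are:

  0-simplices (5): [v_0], [v_1], [v_2], [v_3], [v_4]
  1-simplices (5): [v_0,v_1], [v_0,v_2], [v_1,v_4], [v_2,v_3], [v_3,v_4]

giving chain groups C_0 ≅ Z^5, C_1 ≅ Z^5.

∂_1: C_1 → C_0 is given by ∂[p,q] = [q] − [p].
The resulting 5×5 matrix has rank 4, and its Smith normal form has invariant factors (1,1,1,1).

Computing H_k = (kernel of ∂_k) / (image of ∂_{k+1}):

  H_0: rank C_0 − rank ∂_1 = 5 − 4 = 1, and the invariant factors of ∂_1 are all 1, so H_0 ≅ Z.
  H_1: rank ker ∂_1 − rank ∂_2 = (5 − 4) − 0 = 1, and there is no ∂_2, so H_1 ≅ Z.

As a check, the Euler characteristic is 5 − 5 = 0, which agrees with 1 − 1 = 0.

H_0 ≅ Z,  H_1 ≅ Z.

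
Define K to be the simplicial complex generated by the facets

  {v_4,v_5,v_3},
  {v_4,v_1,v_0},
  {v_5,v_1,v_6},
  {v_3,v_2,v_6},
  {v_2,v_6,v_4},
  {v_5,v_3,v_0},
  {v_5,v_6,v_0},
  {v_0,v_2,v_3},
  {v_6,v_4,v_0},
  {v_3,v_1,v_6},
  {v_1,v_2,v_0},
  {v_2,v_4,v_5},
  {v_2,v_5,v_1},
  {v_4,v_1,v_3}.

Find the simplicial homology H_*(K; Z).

Take the total order v_0 < v_1 < v_2 < v_3 < v_4 < v_5 < v_6 on the vertex set. Then K (dimension 2) consists of the simplices:

  0-simplices (7): [v_0], [v_1], [v_2], [v_3], [v_4], [v_5], [v_6]
  1-simplices (21): (21 of them)
  2-simplices (14): (14 of them)

giving chain groups C_0 ≅ Z^7, C_1 ≅ Z^21, C_2 ≅ Z^14.

Boundary ∂_1: C_1 → C_0 maps an edge to its endpoints' difference, ∂[p,q] = q − p. For instance
  ∂[v_4,v_5] = [v_5] − [v_4].
The 7×21 boundary matrix has rank 6 and Smith normal form diag(1,1,1,1,1,1).

Boundary ∂_2: C_2 → C_1 sends each 2-simplex [p,q,r] to [q,r] − [p,r] + [p,q]. For instance
  ∂[v_1,v_3,v_6] = [v_3,v_6] − [v_1,v_6] + [v_1,v_3],
  ∂[v_1,v_3,v_4] = [v_3,v_4] − [v_1,v_4] + [v_1,v_3].
The 21×14 boundary matrix has rank 13 and Smith normal form diag(1,1,1,1,1,1,1,1,1,1,1,1,1).

Reading off H_k = ker ∂_k / im ∂_{k+1}:

  H_0: rank C_0 − rank ∂_1 = 7 − 6 = 1, and the invariant factors of ∂_1 are all 1, so H_0 ≅ Z.
  H_1: rank ker ∂_1 − rank ∂_2 = (21 − 6) − 13 = 2, and the invariant factors of ∂_2 are all 1, so H_1 ≅ Z^2.
  H_2: rank ker ∂_2 − rank ∂_3 = (14 − 13) − 0 = 1, and there is no ∂_3, so H_2 ≅ Z.

H_0 = Z,  H_1 = Z^2,  H_2 = Z.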